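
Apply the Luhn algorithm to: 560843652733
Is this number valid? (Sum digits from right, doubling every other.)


Luhn sum = 54
54 mod 10 = 4

Invalid (Luhn sum mod 10 = 4)


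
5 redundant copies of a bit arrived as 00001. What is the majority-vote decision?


Ones: 1 out of 5
Threshold: 3

0 (1/5 voted 1)


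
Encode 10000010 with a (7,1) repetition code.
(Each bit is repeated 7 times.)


Each bit -> 7 copies

11111110000000000000000000000000000000000011111110000000


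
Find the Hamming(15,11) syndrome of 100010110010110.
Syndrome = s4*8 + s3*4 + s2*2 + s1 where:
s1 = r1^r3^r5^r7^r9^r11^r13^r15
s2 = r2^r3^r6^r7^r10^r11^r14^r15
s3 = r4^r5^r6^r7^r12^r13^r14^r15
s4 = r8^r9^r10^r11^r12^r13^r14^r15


s1=1, s2=1, s3=0, s4=0

Syndrome = 3 (error at position 3)


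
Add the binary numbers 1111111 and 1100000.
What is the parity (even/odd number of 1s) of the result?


1111111 = 127
1100000 = 96
Sum = 223 = 11011111
1s count = 7

odd parity (7 ones in 11011111)


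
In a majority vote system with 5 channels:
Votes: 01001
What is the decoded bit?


Ones: 2 out of 5
Threshold: 3

0 (2/5 voted 1)


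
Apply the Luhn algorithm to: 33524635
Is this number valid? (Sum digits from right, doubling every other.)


Luhn sum = 37
37 mod 10 = 7

Invalid (Luhn sum mod 10 = 7)


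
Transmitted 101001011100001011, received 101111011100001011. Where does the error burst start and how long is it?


XOR: 000110000000000000

Burst at position 3, length 2


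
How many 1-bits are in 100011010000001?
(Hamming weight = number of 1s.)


Counting 1s in 100011010000001

5


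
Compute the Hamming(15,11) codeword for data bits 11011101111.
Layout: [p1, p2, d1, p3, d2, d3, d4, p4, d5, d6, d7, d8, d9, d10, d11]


Parity bits: p1=0, p2=1, p3=0, p4=0

011010101101111


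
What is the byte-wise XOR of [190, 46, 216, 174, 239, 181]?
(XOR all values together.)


XOR chain: 190 ^ 46 ^ 216 ^ 174 ^ 239 ^ 181 = 188

188


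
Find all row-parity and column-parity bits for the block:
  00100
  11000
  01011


Row parities: 101
Column parities: 10111

Row P: 101, Col P: 10111, Corner: 0


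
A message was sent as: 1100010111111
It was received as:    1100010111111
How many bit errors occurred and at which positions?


XOR: 0000000000000

0 errors (received matches sent)


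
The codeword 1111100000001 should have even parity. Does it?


Number of 1s: 6

Yes, parity is correct (6 ones)


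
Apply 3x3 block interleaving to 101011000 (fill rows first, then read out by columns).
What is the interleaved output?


Matrix:
  101
  011
  000
Read columns: 100010110

100010110


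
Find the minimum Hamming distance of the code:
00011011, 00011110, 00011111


Comparing all pairs, minimum distance: 1
Can detect 0 errors, correct 0 errors

1


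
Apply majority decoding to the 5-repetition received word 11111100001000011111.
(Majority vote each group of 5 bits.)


Groups: 11111, 10000, 10000, 11111
Majority votes: 1001

1001


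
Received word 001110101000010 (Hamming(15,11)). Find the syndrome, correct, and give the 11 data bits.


Syndrome = 2: error at position 2

Data: 11011000010 (corrected bit 2)


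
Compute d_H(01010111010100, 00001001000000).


XOR: 01011110010100
Count of 1s: 7

7


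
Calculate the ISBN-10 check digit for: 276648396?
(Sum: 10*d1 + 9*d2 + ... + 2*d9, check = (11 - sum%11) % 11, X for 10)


Weighted sum: 288
288 mod 11 = 2

Check digit: 9


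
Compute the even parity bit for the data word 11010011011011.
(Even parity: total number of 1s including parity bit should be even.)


Number of 1s in data: 9
Parity bit: 1

1


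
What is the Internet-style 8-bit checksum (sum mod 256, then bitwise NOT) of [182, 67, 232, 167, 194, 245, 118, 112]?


Sum = 1317 mod 256 = 37
Complement = 218

218


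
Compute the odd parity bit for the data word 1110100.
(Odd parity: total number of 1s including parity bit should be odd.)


Number of 1s in data: 4
Parity bit: 1

1


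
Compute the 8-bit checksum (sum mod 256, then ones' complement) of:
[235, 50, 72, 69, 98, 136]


Sum = 660 mod 256 = 148
Complement = 107

107


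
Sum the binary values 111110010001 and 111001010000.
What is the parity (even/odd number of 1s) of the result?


111110010001 = 3985
111001010000 = 3664
Sum = 7649 = 1110111100001
1s count = 8

even parity (8 ones in 1110111100001)


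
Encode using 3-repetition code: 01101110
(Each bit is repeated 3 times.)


Each bit -> 3 copies

000111111000111111111000


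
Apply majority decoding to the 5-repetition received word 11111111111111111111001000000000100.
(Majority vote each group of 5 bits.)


Groups: 11111, 11111, 11111, 11111, 00100, 00000, 00100
Majority votes: 1111000

1111000


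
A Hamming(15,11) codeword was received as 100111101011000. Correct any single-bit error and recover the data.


Syndrome = 15: error at position 15

Data: 01111011001 (corrected bit 15)


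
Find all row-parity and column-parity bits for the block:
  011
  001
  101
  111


Row parities: 0101
Column parities: 000

Row P: 0101, Col P: 000, Corner: 0


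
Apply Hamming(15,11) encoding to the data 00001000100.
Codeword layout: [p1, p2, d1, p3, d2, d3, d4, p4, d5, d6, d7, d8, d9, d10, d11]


Parity bits: p1=0, p2=0, p3=1, p4=0

000100001000100


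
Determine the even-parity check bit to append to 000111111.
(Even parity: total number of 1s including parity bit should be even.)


Number of 1s in data: 6
Parity bit: 0

0


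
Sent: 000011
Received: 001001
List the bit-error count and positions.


XOR: 001010

2 error(s) at position(s): 2, 4


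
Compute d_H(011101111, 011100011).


XOR: 000001100
Count of 1s: 2

2


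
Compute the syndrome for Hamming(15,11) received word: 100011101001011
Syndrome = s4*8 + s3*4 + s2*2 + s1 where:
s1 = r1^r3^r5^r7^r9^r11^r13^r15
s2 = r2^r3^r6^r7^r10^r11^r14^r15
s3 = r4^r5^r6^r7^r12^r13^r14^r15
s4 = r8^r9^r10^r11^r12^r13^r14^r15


s1=1, s2=0, s3=0, s4=0

Syndrome = 1 (error at position 1)


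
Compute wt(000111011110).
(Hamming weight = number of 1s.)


Counting 1s in 000111011110

7


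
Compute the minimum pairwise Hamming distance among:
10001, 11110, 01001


Comparing all pairs, minimum distance: 2
Can detect 1 errors, correct 0 errors

2


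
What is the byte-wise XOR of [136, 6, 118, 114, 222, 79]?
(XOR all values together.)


XOR chain: 136 ^ 6 ^ 118 ^ 114 ^ 222 ^ 79 = 27

27


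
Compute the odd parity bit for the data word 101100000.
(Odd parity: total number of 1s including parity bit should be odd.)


Number of 1s in data: 3
Parity bit: 0

0


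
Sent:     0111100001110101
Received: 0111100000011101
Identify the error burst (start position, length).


XOR: 0000000001101000

Burst at position 9, length 4


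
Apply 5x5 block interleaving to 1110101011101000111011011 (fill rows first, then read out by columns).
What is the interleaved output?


Matrix:
  11101
  01011
  10100
  01110
  11011
Read columns: 1010111011101100101111001

1010111011101100101111001


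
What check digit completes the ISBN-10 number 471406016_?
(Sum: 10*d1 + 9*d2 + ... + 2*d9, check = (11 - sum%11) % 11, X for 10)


Weighted sum: 184
184 mod 11 = 8

Check digit: 3


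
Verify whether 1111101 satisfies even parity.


Number of 1s: 6

Yes, parity is correct (6 ones)


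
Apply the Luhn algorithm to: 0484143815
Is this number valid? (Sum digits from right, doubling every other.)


Luhn sum = 42
42 mod 10 = 2

Invalid (Luhn sum mod 10 = 2)


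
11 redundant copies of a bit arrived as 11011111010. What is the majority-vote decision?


Ones: 8 out of 11
Threshold: 6

1 (8/11 voted 1)


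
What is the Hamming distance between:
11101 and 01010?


XOR: 10111
Count of 1s: 4

4


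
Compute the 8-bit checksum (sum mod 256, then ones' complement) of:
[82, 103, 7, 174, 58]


Sum = 424 mod 256 = 168
Complement = 87

87


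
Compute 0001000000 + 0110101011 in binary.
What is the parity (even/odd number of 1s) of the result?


0001000000 = 64
0110101011 = 427
Sum = 491 = 111101011
1s count = 7

odd parity (7 ones in 111101011)


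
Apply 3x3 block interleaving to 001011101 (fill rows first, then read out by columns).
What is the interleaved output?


Matrix:
  001
  011
  101
Read columns: 001010111

001010111


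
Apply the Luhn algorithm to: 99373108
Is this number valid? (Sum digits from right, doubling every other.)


Luhn sum = 46
46 mod 10 = 6

Invalid (Luhn sum mod 10 = 6)


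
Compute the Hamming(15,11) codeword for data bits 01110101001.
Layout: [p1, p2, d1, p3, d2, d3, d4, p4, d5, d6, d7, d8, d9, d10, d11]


Parity bits: p1=1, p2=0, p3=1, p4=1

100111110101001


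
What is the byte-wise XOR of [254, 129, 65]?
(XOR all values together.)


XOR chain: 254 ^ 129 ^ 65 = 62

62


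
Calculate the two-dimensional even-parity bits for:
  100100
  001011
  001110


Row parities: 011
Column parities: 100001

Row P: 011, Col P: 100001, Corner: 0


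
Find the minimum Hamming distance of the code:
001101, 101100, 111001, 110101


Comparing all pairs, minimum distance: 2
Can detect 1 errors, correct 0 errors

2


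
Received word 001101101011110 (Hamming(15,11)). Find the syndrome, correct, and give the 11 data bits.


Syndrome = 11: error at position 11

Data: 10111001110 (corrected bit 11)


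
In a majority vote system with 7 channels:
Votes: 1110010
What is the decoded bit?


Ones: 4 out of 7
Threshold: 4

1 (4/7 voted 1)


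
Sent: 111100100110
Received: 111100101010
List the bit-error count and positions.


XOR: 000000001100

2 error(s) at position(s): 8, 9


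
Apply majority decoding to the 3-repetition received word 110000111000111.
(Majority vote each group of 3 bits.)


Groups: 110, 000, 111, 000, 111
Majority votes: 10101

10101


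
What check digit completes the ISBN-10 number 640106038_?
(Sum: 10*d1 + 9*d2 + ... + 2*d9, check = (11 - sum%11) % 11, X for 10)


Weighted sum: 158
158 mod 11 = 4

Check digit: 7


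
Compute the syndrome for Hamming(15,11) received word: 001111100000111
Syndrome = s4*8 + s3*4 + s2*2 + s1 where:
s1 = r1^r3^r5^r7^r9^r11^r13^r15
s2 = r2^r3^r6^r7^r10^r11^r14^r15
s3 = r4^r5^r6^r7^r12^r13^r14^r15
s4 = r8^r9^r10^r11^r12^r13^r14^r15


s1=1, s2=1, s3=1, s4=1

Syndrome = 15 (error at position 15)


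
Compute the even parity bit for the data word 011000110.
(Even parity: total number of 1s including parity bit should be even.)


Number of 1s in data: 4
Parity bit: 0

0


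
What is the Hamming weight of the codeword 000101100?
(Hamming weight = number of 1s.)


Counting 1s in 000101100

3


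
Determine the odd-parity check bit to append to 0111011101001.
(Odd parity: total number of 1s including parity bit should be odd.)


Number of 1s in data: 8
Parity bit: 1

1


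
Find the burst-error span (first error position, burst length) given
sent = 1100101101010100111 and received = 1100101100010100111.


XOR: 0000000001000000000

Burst at position 9, length 1


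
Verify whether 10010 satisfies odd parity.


Number of 1s: 2

No, parity error (2 ones)


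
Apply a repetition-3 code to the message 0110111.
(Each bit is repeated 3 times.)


Each bit -> 3 copies

000111111000111111111


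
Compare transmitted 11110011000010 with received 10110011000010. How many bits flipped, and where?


XOR: 01000000000000

1 error(s) at position(s): 1


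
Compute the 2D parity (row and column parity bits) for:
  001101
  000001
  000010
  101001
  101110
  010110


Row parities: 111101
Column parities: 011111

Row P: 111101, Col P: 011111, Corner: 1


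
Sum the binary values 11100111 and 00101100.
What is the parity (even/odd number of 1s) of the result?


11100111 = 231
00101100 = 44
Sum = 275 = 100010011
1s count = 4

even parity (4 ones in 100010011)


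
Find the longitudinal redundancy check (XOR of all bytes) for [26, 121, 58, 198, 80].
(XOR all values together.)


XOR chain: 26 ^ 121 ^ 58 ^ 198 ^ 80 = 207

207


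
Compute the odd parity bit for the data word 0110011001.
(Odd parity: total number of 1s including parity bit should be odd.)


Number of 1s in data: 5
Parity bit: 0

0


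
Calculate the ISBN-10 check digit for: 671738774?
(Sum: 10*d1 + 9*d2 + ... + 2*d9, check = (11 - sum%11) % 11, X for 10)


Weighted sum: 295
295 mod 11 = 9

Check digit: 2


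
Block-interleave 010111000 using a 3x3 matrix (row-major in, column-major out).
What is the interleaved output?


Matrix:
  010
  111
  000
Read columns: 010110010

010110010


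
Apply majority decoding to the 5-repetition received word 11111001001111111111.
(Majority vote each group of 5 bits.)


Groups: 11111, 00100, 11111, 11111
Majority votes: 1011

1011


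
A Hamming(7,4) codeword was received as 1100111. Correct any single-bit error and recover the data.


Syndrome = 7: error at position 7

Data: 0110 (corrected bit 7)


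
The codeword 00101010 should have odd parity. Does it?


Number of 1s: 3

Yes, parity is correct (3 ones)


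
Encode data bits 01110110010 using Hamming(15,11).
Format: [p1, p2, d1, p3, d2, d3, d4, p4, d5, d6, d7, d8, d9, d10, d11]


Parity bits: p1=1, p2=1, p3=0, p4=1

110011110110010


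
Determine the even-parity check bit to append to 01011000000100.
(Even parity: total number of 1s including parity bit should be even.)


Number of 1s in data: 4
Parity bit: 0

0


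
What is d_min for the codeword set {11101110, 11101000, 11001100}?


Comparing all pairs, minimum distance: 2
Can detect 1 errors, correct 0 errors

2


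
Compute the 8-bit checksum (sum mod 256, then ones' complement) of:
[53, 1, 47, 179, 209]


Sum = 489 mod 256 = 233
Complement = 22

22


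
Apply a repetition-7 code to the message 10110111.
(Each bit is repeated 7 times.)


Each bit -> 7 copies

11111110000000111111111111110000000111111111111111111111


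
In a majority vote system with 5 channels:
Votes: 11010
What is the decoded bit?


Ones: 3 out of 5
Threshold: 3

1 (3/5 voted 1)


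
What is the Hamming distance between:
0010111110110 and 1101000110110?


XOR: 1111111000000
Count of 1s: 7

7


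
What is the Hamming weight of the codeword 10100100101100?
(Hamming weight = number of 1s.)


Counting 1s in 10100100101100

6


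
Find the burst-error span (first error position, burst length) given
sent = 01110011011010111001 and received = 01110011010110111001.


XOR: 00000000001100000000

Burst at position 10, length 2


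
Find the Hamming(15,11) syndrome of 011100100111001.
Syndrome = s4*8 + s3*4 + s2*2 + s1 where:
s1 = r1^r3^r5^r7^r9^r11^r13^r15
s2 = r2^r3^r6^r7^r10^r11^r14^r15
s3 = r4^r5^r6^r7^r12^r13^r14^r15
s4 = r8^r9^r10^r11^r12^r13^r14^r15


s1=0, s2=0, s3=0, s4=0

Syndrome = 0 (no error)


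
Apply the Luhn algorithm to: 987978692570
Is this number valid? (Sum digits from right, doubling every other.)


Luhn sum = 70
70 mod 10 = 0

Valid (Luhn sum mod 10 = 0)


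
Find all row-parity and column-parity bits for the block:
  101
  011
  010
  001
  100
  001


Row parities: 001111
Column parities: 000

Row P: 001111, Col P: 000, Corner: 0


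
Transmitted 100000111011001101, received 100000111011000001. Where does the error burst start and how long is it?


XOR: 000000000000001100

Burst at position 14, length 2


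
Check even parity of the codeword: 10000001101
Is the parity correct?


Number of 1s: 4

Yes, parity is correct (4 ones)


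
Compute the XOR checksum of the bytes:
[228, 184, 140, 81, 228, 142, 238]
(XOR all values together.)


XOR chain: 228 ^ 184 ^ 140 ^ 81 ^ 228 ^ 142 ^ 238 = 5

5


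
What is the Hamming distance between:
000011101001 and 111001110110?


XOR: 111010011111
Count of 1s: 9

9


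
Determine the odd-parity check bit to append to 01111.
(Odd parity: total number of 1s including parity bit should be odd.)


Number of 1s in data: 4
Parity bit: 1

1


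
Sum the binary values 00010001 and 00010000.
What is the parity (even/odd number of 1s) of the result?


00010001 = 17
00010000 = 16
Sum = 33 = 100001
1s count = 2

even parity (2 ones in 100001)


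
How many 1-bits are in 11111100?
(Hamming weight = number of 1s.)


Counting 1s in 11111100

6


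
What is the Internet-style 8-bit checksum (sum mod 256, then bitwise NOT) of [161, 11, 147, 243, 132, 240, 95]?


Sum = 1029 mod 256 = 5
Complement = 250

250


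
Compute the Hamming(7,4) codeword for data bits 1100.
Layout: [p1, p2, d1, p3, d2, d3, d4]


Parity bits: p1=0, p2=1, p3=1

0111100


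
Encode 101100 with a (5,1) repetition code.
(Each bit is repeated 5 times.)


Each bit -> 5 copies

111110000011111111110000000000


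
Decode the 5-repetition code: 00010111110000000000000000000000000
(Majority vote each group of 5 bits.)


Groups: 00010, 11111, 00000, 00000, 00000, 00000, 00000
Majority votes: 0100000

0100000


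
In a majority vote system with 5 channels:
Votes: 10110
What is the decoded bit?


Ones: 3 out of 5
Threshold: 3

1 (3/5 voted 1)


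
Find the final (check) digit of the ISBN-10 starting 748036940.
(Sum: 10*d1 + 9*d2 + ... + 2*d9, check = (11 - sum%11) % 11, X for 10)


Weighted sum: 266
266 mod 11 = 2

Check digit: 9


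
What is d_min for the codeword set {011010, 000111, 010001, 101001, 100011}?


Comparing all pairs, minimum distance: 2
Can detect 1 errors, correct 0 errors

2


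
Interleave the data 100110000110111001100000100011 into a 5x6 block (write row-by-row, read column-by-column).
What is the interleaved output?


Matrix:
  100110
  000110
  111001
  100000
  100011
Read columns: 101110010000100110001100100101

101110010000100110001100100101


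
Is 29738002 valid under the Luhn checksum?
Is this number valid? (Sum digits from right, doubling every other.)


Luhn sum = 30
30 mod 10 = 0

Valid (Luhn sum mod 10 = 0)


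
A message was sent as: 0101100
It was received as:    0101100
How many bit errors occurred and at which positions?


XOR: 0000000

0 errors (received matches sent)


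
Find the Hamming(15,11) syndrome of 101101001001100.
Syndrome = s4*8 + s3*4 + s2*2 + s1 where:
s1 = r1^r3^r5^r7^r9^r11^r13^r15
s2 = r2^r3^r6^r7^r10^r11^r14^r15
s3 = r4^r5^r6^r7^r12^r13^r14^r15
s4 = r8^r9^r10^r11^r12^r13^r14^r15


s1=0, s2=0, s3=0, s4=1

Syndrome = 8 (error at position 8)


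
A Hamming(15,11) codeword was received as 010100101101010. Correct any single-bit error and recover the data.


Syndrome = 0: no error detected

Data: 00011101010 (no errors)


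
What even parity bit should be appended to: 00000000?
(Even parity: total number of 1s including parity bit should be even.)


Number of 1s in data: 0
Parity bit: 0

0


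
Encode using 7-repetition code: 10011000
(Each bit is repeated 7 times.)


Each bit -> 7 copies

11111110000000000000011111111111111000000000000000000000


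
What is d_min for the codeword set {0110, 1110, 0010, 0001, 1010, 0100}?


Comparing all pairs, minimum distance: 1
Can detect 0 errors, correct 0 errors

1


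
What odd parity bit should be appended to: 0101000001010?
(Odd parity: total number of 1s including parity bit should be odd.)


Number of 1s in data: 4
Parity bit: 1

1


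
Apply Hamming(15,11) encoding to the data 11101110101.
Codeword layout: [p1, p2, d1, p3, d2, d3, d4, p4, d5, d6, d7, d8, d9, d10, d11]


Parity bits: p1=0, p2=1, p3=0, p4=1

011011011110101


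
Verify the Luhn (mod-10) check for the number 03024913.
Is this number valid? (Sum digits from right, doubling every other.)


Luhn sum = 27
27 mod 10 = 7

Invalid (Luhn sum mod 10 = 7)


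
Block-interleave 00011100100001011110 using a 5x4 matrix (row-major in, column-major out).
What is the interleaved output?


Matrix:
  0001
  1100
  1000
  0101
  1110
Read columns: 01101010110000110010

01101010110000110010


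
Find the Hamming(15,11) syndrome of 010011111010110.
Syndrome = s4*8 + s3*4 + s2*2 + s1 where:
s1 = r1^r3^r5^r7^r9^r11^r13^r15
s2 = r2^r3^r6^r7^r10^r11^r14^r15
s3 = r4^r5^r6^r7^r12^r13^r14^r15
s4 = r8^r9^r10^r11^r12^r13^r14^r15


s1=1, s2=1, s3=1, s4=1

Syndrome = 15 (error at position 15)


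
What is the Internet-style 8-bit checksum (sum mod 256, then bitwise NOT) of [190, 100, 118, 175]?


Sum = 583 mod 256 = 71
Complement = 184

184


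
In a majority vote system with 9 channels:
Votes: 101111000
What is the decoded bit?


Ones: 5 out of 9
Threshold: 5

1 (5/9 voted 1)


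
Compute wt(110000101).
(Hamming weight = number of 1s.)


Counting 1s in 110000101

4


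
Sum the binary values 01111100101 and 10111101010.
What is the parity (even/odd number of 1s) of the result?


01111100101 = 997
10111101010 = 1514
Sum = 2511 = 100111001111
1s count = 8

even parity (8 ones in 100111001111)


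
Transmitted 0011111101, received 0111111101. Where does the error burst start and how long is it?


XOR: 0100000000

Burst at position 1, length 1


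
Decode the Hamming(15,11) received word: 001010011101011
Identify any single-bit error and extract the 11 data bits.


Syndrome = 0: no error detected

Data: 11001101011 (no errors)


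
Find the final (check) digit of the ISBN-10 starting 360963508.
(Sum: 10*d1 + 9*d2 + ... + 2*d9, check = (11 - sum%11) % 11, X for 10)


Weighted sum: 234
234 mod 11 = 3

Check digit: 8


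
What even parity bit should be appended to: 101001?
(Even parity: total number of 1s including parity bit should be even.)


Number of 1s in data: 3
Parity bit: 1

1


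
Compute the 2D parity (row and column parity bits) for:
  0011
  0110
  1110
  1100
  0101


Row parities: 00100
Column parities: 0010

Row P: 00100, Col P: 0010, Corner: 1


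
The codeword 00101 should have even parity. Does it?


Number of 1s: 2

Yes, parity is correct (2 ones)


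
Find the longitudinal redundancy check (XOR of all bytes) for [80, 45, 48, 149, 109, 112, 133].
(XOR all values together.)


XOR chain: 80 ^ 45 ^ 48 ^ 149 ^ 109 ^ 112 ^ 133 = 64

64


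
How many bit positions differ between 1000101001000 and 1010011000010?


XOR: 0010110001010
Count of 1s: 5

5


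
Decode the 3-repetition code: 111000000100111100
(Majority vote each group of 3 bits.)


Groups: 111, 000, 000, 100, 111, 100
Majority votes: 100010

100010


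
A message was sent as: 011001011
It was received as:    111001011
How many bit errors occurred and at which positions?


XOR: 100000000

1 error(s) at position(s): 0


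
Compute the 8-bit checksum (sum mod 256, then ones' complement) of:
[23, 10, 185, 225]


Sum = 443 mod 256 = 187
Complement = 68

68


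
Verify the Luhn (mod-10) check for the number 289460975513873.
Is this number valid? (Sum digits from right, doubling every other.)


Luhn sum = 75
75 mod 10 = 5

Invalid (Luhn sum mod 10 = 5)


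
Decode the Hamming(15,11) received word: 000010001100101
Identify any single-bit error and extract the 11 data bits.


Syndrome = 4: error at position 4

Data: 01001100101 (corrected bit 4)


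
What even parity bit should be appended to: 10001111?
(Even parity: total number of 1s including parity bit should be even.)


Number of 1s in data: 5
Parity bit: 1

1


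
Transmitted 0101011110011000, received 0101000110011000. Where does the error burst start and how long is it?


XOR: 0000011000000000

Burst at position 5, length 2


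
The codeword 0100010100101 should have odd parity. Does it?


Number of 1s: 5

Yes, parity is correct (5 ones)


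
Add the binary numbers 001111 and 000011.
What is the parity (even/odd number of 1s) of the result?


001111 = 15
000011 = 3
Sum = 18 = 10010
1s count = 2

even parity (2 ones in 10010)


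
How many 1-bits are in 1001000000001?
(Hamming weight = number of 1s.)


Counting 1s in 1001000000001

3


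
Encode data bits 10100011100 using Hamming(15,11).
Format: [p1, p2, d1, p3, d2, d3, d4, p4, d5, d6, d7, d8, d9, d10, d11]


Parity bits: p1=1, p2=1, p3=1, p4=1

111101010011100


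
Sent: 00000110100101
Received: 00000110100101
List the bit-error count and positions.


XOR: 00000000000000

0 errors (received matches sent)


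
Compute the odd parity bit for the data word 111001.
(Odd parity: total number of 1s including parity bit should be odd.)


Number of 1s in data: 4
Parity bit: 1

1


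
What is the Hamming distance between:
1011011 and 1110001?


XOR: 0101010
Count of 1s: 3

3


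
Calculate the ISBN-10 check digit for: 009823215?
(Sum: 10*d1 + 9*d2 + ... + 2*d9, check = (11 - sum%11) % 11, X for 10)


Weighted sum: 176
176 mod 11 = 0

Check digit: 0


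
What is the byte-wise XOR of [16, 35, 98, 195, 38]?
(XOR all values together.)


XOR chain: 16 ^ 35 ^ 98 ^ 195 ^ 38 = 180

180


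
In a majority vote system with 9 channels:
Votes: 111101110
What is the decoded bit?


Ones: 7 out of 9
Threshold: 5

1 (7/9 voted 1)


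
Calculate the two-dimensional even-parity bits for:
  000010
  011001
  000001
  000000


Row parities: 1110
Column parities: 011010

Row P: 1110, Col P: 011010, Corner: 1


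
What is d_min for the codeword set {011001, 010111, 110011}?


Comparing all pairs, minimum distance: 2
Can detect 1 errors, correct 0 errors

2


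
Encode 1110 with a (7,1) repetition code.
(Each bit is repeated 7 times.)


Each bit -> 7 copies

1111111111111111111110000000


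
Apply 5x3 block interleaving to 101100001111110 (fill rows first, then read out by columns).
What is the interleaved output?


Matrix:
  101
  100
  001
  111
  110
Read columns: 110110001110110

110110001110110


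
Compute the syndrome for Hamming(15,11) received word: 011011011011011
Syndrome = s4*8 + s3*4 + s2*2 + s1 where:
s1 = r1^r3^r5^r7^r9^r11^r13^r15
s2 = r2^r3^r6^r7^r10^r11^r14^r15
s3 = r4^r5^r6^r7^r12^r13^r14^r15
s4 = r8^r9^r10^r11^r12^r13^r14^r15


s1=1, s2=0, s3=1, s4=0

Syndrome = 5 (error at position 5)


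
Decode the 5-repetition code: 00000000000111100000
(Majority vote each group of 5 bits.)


Groups: 00000, 00000, 01111, 00000
Majority votes: 0010

0010


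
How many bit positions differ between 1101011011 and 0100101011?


XOR: 1001110000
Count of 1s: 4

4


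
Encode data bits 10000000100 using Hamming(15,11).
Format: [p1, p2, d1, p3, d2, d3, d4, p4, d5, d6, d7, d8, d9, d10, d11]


Parity bits: p1=0, p2=1, p3=1, p4=1

011100010000100


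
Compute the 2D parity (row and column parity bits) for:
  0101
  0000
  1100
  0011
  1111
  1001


Row parities: 000000
Column parities: 1100

Row P: 000000, Col P: 1100, Corner: 0


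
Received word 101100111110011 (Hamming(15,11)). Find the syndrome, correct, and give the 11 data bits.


Syndrome = 0: no error detected

Data: 10011110011 (no errors)


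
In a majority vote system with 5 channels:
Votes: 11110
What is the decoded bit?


Ones: 4 out of 5
Threshold: 3

1 (4/5 voted 1)


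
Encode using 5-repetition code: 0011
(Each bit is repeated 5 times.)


Each bit -> 5 copies

00000000001111111111


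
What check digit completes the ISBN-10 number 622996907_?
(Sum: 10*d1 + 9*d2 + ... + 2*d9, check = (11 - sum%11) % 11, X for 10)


Weighted sum: 291
291 mod 11 = 5

Check digit: 6


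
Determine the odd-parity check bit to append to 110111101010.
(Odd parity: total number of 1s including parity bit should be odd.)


Number of 1s in data: 8
Parity bit: 1

1


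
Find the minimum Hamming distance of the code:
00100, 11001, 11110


Comparing all pairs, minimum distance: 3
Can detect 2 errors, correct 1 errors

3


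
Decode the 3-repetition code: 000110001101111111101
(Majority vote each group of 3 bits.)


Groups: 000, 110, 001, 101, 111, 111, 101
Majority votes: 0101111

0101111


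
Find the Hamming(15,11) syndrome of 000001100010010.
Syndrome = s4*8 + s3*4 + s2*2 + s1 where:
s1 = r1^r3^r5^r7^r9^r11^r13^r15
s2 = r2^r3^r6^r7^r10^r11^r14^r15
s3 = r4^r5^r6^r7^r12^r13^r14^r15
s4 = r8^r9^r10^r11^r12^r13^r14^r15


s1=0, s2=0, s3=1, s4=0

Syndrome = 4 (error at position 4)


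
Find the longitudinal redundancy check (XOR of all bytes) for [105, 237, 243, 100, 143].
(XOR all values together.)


XOR chain: 105 ^ 237 ^ 243 ^ 100 ^ 143 = 156

156


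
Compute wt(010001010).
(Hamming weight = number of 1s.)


Counting 1s in 010001010

3


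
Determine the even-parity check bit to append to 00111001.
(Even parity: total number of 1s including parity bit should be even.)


Number of 1s in data: 4
Parity bit: 0

0


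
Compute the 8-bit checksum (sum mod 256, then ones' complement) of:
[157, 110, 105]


Sum = 372 mod 256 = 116
Complement = 139

139


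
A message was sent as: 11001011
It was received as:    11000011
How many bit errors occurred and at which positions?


XOR: 00001000

1 error(s) at position(s): 4


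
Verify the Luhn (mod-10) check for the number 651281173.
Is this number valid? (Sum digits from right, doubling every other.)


Luhn sum = 31
31 mod 10 = 1

Invalid (Luhn sum mod 10 = 1)


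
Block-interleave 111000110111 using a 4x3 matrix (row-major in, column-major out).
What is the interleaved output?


Matrix:
  111
  000
  110
  111
Read columns: 101110111001

101110111001


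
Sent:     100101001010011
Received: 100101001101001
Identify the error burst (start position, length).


XOR: 000000000111010

Burst at position 9, length 5


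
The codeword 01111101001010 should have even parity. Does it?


Number of 1s: 8

Yes, parity is correct (8 ones)


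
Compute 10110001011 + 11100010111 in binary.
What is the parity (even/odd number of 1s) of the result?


10110001011 = 1419
11100010111 = 1815
Sum = 3234 = 110010100010
1s count = 5

odd parity (5 ones in 110010100010)


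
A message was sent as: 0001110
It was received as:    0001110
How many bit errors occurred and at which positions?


XOR: 0000000

0 errors (received matches sent)


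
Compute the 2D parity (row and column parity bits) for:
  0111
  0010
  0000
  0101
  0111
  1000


Row parities: 110011
Column parities: 1111

Row P: 110011, Col P: 1111, Corner: 0


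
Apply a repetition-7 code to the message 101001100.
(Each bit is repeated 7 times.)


Each bit -> 7 copies

111111100000001111111000000000000001111111111111100000000000000


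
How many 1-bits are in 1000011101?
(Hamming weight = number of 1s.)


Counting 1s in 1000011101

5


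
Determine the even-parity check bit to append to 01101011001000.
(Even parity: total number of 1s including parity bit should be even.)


Number of 1s in data: 6
Parity bit: 0

0


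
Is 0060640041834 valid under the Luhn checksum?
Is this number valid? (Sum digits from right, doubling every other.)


Luhn sum = 44
44 mod 10 = 4

Invalid (Luhn sum mod 10 = 4)


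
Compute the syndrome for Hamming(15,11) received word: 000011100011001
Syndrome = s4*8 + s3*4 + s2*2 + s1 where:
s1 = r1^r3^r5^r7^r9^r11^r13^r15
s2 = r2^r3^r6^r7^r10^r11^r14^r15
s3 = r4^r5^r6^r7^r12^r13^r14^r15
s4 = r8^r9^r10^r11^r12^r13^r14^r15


s1=0, s2=0, s3=1, s4=1

Syndrome = 12 (error at position 12)


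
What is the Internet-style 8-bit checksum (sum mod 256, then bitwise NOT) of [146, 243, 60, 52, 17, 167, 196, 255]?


Sum = 1136 mod 256 = 112
Complement = 143

143


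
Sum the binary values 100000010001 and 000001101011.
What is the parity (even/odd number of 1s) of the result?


100000010001 = 2065
000001101011 = 107
Sum = 2172 = 100001111100
1s count = 6

even parity (6 ones in 100001111100)


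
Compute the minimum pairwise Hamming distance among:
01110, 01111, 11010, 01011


Comparing all pairs, minimum distance: 1
Can detect 0 errors, correct 0 errors

1


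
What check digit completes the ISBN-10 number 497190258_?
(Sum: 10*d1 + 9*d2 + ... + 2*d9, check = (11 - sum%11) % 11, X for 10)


Weighted sum: 277
277 mod 11 = 2

Check digit: 9


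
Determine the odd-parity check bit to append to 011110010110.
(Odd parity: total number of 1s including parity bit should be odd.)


Number of 1s in data: 7
Parity bit: 0

0


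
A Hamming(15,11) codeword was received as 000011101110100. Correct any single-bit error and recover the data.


Syndrome = 1: error at position 1

Data: 01111110100 (corrected bit 1)


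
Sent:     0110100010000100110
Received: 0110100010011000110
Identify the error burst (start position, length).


XOR: 0000000000011100000

Burst at position 11, length 3


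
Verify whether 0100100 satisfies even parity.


Number of 1s: 2

Yes, parity is correct (2 ones)


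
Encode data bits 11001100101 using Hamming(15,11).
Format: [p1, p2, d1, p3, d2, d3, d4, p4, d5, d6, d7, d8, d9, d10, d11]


Parity bits: p1=1, p2=1, p3=1, p4=0

111110001100101


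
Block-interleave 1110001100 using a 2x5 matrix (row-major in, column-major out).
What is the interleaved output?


Matrix:
  11100
  01100
Read columns: 1011110000

1011110000


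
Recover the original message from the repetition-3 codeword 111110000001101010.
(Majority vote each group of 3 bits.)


Groups: 111, 110, 000, 001, 101, 010
Majority votes: 110010

110010


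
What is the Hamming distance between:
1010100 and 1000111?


XOR: 0010011
Count of 1s: 3

3


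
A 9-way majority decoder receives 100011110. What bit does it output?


Ones: 5 out of 9
Threshold: 5

1 (5/9 voted 1)


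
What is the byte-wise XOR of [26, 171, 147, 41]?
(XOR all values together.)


XOR chain: 26 ^ 171 ^ 147 ^ 41 = 11

11


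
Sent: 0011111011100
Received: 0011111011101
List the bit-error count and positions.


XOR: 0000000000001

1 error(s) at position(s): 12


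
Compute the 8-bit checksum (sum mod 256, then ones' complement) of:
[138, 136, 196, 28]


Sum = 498 mod 256 = 242
Complement = 13

13


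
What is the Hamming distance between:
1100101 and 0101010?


XOR: 1001111
Count of 1s: 5

5


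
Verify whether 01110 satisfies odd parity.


Number of 1s: 3

Yes, parity is correct (3 ones)


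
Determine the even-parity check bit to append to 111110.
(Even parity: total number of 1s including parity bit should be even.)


Number of 1s in data: 5
Parity bit: 1

1


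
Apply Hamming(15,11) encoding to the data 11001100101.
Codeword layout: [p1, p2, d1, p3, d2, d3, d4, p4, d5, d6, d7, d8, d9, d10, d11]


Parity bits: p1=1, p2=1, p3=1, p4=0

111110001100101


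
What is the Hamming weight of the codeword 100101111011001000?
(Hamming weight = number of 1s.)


Counting 1s in 100101111011001000

9


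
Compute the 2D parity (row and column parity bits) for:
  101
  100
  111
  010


Row parities: 0111
Column parities: 100

Row P: 0111, Col P: 100, Corner: 1


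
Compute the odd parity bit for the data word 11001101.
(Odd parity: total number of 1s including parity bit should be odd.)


Number of 1s in data: 5
Parity bit: 0

0


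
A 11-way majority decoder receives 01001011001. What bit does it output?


Ones: 5 out of 11
Threshold: 6

0 (5/11 voted 1)


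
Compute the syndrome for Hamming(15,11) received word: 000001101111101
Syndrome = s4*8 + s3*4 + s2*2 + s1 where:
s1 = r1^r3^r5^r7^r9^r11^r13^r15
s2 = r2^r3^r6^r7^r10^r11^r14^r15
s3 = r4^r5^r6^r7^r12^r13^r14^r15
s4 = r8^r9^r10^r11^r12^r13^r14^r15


s1=1, s2=1, s3=1, s4=0

Syndrome = 7 (error at position 7)


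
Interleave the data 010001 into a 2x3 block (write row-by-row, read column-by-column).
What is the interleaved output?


Matrix:
  010
  001
Read columns: 001001

001001


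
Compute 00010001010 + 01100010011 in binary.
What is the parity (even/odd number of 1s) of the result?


00010001010 = 138
01100010011 = 787
Sum = 925 = 1110011101
1s count = 7

odd parity (7 ones in 1110011101)


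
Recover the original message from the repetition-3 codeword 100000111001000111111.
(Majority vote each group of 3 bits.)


Groups: 100, 000, 111, 001, 000, 111, 111
Majority votes: 0010011

0010011


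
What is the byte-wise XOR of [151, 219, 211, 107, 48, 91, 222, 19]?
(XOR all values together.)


XOR chain: 151 ^ 219 ^ 211 ^ 107 ^ 48 ^ 91 ^ 222 ^ 19 = 82

82


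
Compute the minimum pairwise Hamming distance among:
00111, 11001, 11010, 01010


Comparing all pairs, minimum distance: 1
Can detect 0 errors, correct 0 errors

1


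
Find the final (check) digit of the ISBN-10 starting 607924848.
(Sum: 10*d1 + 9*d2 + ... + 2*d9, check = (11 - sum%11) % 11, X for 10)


Weighted sum: 271
271 mod 11 = 7

Check digit: 4


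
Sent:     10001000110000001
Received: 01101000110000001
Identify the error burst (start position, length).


XOR: 11100000000000000

Burst at position 0, length 3


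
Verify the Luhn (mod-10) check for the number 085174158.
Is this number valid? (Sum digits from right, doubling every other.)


Luhn sum = 39
39 mod 10 = 9

Invalid (Luhn sum mod 10 = 9)


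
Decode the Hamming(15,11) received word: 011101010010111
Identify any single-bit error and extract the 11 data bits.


Syndrome = 12: error at position 12

Data: 10100011111 (corrected bit 12)


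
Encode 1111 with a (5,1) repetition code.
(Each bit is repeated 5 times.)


Each bit -> 5 copies

11111111111111111111


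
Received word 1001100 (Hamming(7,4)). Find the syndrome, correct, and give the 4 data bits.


Syndrome = 0: no error detected

Data: 0100 (no errors)


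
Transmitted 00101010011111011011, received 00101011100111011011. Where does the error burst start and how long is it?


XOR: 00000001111000000000

Burst at position 7, length 4


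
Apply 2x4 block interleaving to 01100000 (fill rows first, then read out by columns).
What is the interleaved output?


Matrix:
  0110
  0000
Read columns: 00101000

00101000


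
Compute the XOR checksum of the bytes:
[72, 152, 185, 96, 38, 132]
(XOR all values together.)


XOR chain: 72 ^ 152 ^ 185 ^ 96 ^ 38 ^ 132 = 171

171


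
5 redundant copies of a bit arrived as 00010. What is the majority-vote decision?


Ones: 1 out of 5
Threshold: 3

0 (1/5 voted 1)


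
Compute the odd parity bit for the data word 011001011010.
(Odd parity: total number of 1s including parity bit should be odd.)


Number of 1s in data: 6
Parity bit: 1

1


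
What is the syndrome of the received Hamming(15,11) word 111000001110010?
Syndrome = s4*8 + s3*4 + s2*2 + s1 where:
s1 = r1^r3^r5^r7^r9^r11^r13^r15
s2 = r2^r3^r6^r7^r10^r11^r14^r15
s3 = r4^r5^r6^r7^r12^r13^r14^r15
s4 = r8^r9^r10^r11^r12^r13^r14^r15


s1=0, s2=1, s3=1, s4=0

Syndrome = 6 (error at position 6)


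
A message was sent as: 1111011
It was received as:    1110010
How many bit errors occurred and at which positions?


XOR: 0001001

2 error(s) at position(s): 3, 6


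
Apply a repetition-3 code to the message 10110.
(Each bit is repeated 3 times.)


Each bit -> 3 copies

111000111111000


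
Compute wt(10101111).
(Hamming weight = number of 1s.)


Counting 1s in 10101111

6


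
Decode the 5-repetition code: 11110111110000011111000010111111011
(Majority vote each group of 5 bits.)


Groups: 11110, 11111, 00000, 11111, 00001, 01111, 11011
Majority votes: 1101011

1101011


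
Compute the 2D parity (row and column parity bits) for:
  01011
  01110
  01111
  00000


Row parities: 1100
Column parities: 01010

Row P: 1100, Col P: 01010, Corner: 0
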